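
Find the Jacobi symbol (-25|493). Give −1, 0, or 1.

1

First reduce: -25 ≡ 468 (mod 493).
Pull out 2^2: since 493 ≡ 5 (mod 8), (2/493) = -1, so (2/493)^2 = +1.
Reciprocity: 117 ≡ 1 and 493 ≡ 1 (mod 4), so (117/493) = +(493/117).
Reduce top mod 117: now compute (25/117).
Reciprocity: 25 ≡ 1 and 117 ≡ 1 (mod 4), so (25/117) = +(117/25).
Reduce top mod 25: now compute (17/25).
Reciprocity: 17 ≡ 1 and 25 ≡ 1 (mod 4), so (17/25) = +(25/17).
Reduce top mod 17: now compute (8/17).
Pull out 2^3: since 17 ≡ 1 (mod 8), (2/17) = +1, so (2/17)^3 = +1.
Reached (1/17) = 1. Collecting the sign flips along the way, the symbol is +1.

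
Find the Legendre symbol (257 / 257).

0

First reduce: 257 ≡ 0 (mod 257).
Top reduces to 0: gcd > 1, so the symbol is 0.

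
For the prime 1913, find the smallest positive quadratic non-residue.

(2/1913) = +1, so 2 is a residue.
(3/1913) = −1, so 3 is the smallest positive non-residue mod 1913.

3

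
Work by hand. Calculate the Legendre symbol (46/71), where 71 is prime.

-1

Euler's criterion: (46/71) ≡ 46^35 (mod 71).
46^2 ≡ 57 (mod 71)
46^4 ≡ 54 (mod 71)
46^8 ≡ 5 (mod 71)
46^16 ≡ 25 (mod 71)
46^32 ≡ 57 (mod 71)
46^35 = 46^(32+2+1) ≡ 70 (mod 71).
Result is 70 ≡ −1, so (46/71) = −1.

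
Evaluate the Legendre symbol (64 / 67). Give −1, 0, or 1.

1

Euler's criterion: (64/67) ≡ 64^33 (mod 67).
64^2 ≡ 9 (mod 67)
64^4 ≡ 14 (mod 67)
64^8 ≡ 62 (mod 67)
64^16 ≡ 25 (mod 67)
64^32 ≡ 22 (mod 67)
64^33 = 64^(32+1) ≡ 1 (mod 67).
Result is 1, so (64/67) = 1.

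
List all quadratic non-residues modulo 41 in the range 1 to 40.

Square k = 1,…,20 (k and 41−k give the same square):
1²=1, 2²=4, 3²=9, 4²=16, 5²=25, 6²=36, 7²≡8, 8²≡23, 9²≡40, 10²≡18, 11²≡39, 12²≡21, 13²≡5, 14²≡32, 15²≡20, 16²≡10, 17²≡2, 18²≡37, 19²≡33, 20²≡31 (mod 41).
The residues are {1, 2, 4, 5, 8, 9, 10, 16, 18, 20, 21, 23, 25, 31, 32, 33, 36, 37, 39, 40}; the non-residues are the remaining 20 nonzero classes.

3, 6, 7, 11, 12, 13, 14, 15, 17, 19, 22, 24, 26, 27, 28, 29, 30, 34, 35, 38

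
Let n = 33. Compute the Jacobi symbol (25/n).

1

Reciprocity: 25 ≡ 1 and 33 ≡ 1 (mod 4), so (25/33) = +(33/25).
Reduce top mod 25: now compute (8/25).
Pull out 2^3: since 25 ≡ 1 (mod 8), (2/25) = +1, so (2/25)^3 = +1.
Reached (1/25) = 1. Collecting the sign flips along the way, the symbol is +1.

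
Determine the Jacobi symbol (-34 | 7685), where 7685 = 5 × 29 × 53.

-1

First reduce: -34 ≡ 7651 (mod 7685).
Reciprocity: 7651 ≡ 3 and 7685 ≡ 1 (mod 4), so (7651/7685) = +(7685/7651).
Reduce top mod 7651: now compute (34/7651).
Pull out 2: since 7651 ≡ 3 (mod 8), (2/7651) = -1.
Reciprocity: 17 ≡ 1 and 7651 ≡ 3 (mod 4), so (17/7651) = +(7651/17).
Reduce top mod 17: now compute (1/17).
Reached (1/17) = 1. Collecting the sign flips along the way, the symbol is -1.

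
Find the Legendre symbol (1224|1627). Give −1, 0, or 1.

1

Pull out 2^3: since 1627 ≡ 3 (mod 8), (2/1627) = -1, so (2/1627)^3 = -1.
Reciprocity: 153 ≡ 1 and 1627 ≡ 3 (mod 4), so (153/1627) = +(1627/153).
Reduce top mod 153: now compute (97/153).
Reciprocity: 97 ≡ 1 and 153 ≡ 1 (mod 4), so (97/153) = +(153/97).
Reduce top mod 97: now compute (56/97).
Pull out 2^3: since 97 ≡ 1 (mod 8), (2/97) = +1, so (2/97)^3 = +1.
Reciprocity: 7 ≡ 3 and 97 ≡ 1 (mod 4), so (7/97) = +(97/7).
Reduce top mod 7: now compute (6/7).
Pull out 2: since 7 ≡ 7 (mod 8), (2/7) = +1.
Reciprocity: 3 ≡ 3 and 7 ≡ 3 (mod 4), so (3/7) = −(7/3).
Reduce top mod 3: now compute (1/3).
Reached (1/3) = 1. Collecting the sign flips along the way, the symbol is +1.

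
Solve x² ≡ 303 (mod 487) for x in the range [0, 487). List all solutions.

42, 445

Since 487 ≡ 3 (mod 4), a square root of 303 is 303^((487+1)/4) = 303^122 mod 487.
Repeated squaring: 303^2≡253, 303^4≡212, 303^8≡140, 303^16≡120, 303^32≡277, 303^64≡270 (mod 487).
303^122 = 303^(64+32+16+8+2) ≡ 42 (mod 487).
Check: 42² = 1764 ≡ 303 (mod 487). The two roots are 42 and 445.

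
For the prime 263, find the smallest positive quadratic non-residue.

5

(2/263) = +1, so 2 is a residue.
(3/263) = +1, so 3 is a residue.
(4/263) = +1, so 4 is a residue.
(5/263) = −1, so 5 is the smallest positive non-residue mod 263.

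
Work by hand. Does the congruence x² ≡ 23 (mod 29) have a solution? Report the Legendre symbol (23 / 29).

Euler's criterion: (23/29) ≡ 23^14 (mod 29).
23^2 ≡ 7 (mod 29)
23^4 ≡ 20 (mod 29)
23^8 ≡ 23 (mod 29)
23^14 = 23^(8+4+2) ≡ 1 (mod 29).
Result is 1, so (23/29) = 1.

1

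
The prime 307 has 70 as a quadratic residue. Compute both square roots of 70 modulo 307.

Since 307 ≡ 3 (mod 4), a square root of 70 is 70^((307+1)/4) = 70^77 mod 307.
Repeated squaring: 70^2≡295, 70^4≡144, 70^8≡167, 70^16≡259, 70^32≡155, 70^64≡79 (mod 307).
70^77 = 70^(64+8+4+1) ≡ 101 (mod 307).
Check: 101² = 10201 ≡ 70 (mod 307). The two roots are 101 and 206.

101, 206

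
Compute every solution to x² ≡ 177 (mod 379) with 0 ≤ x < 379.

Since 379 ≡ 3 (mod 4), a square root of 177 is 177^((379+1)/4) = 177^95 mod 379.
Repeated squaring: 177^2≡251, 177^4≡87, 177^8≡368, 177^16≡121, 177^32≡239, 177^64≡271 (mod 379).
177^95 = 177^(64+16+8+4+2+1) ≡ 79 (mod 379).
Check: 79² = 6241 ≡ 177 (mod 379). The two roots are 79 and 300.

79, 300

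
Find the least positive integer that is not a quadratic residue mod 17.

(2/17) = +1, so 2 is a residue.
(3/17) = −1, so 3 is the smallest positive non-residue mod 17.

3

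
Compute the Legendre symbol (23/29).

1

Reciprocity: 23 ≡ 3 and 29 ≡ 1 (mod 4), so (23/29) = +(29/23).
Reduce top mod 23: now compute (6/23).
Pull out 2: since 23 ≡ 7 (mod 8), (2/23) = +1.
Reciprocity: 3 ≡ 3 and 23 ≡ 3 (mod 4), so (3/23) = −(23/3).
Reduce top mod 3: now compute (2/3).
Pull out 2: since 3 ≡ 3 (mod 8), (2/3) = -1.
Reached (1/3) = 1. Collecting the sign flips along the way, the symbol is +1.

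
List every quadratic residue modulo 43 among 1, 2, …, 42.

Square k = 1,…,21 (k and 43−k give the same square):
1²=1, 2²=4, 3²=9, 4²=16, 5²=25, 6²=36, 7²≡6, 8²≡21, 9²≡38, 10²≡14, 11²≡35, 12²≡15, 13²≡40, 14²≡24, 15²≡10, 16²≡41, 17²≡31, 18²≡23, 19²≡17, 20²≡13, 21²≡11 (mod 43).
So the quadratic residues mod 43 are {1, 4, 6, 9, 10, 11, 13, 14, 15, 16, 17, 21, 23, 24, 25, 31, 35, 36, 38, 40, 41}.

1 4 6 9 10 11 13 14 15 16 17 21 23 24 25 31 35 36 38 40 41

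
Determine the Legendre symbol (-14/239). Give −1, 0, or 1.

1

First reduce: -14 ≡ 225 (mod 239).
Reciprocity: 225 ≡ 1 and 239 ≡ 3 (mod 4), so (225/239) = +(239/225).
Reduce top mod 225: now compute (14/225).
Pull out 2: since 225 ≡ 1 (mod 8), (2/225) = +1.
Reciprocity: 7 ≡ 3 and 225 ≡ 1 (mod 4), so (7/225) = +(225/7).
Reduce top mod 7: now compute (1/7).
Reached (1/7) = 1. Collecting the sign flips along the way, the symbol is +1.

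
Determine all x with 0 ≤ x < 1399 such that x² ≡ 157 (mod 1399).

513, 886

Since 1399 ≡ 3 (mod 4), a square root of 157 is 157^((1399+1)/4) = 157^350 mod 1399.
Repeated squaring: 157^2≡866, 157^4≡92, 157^8≡70, 157^16≡703, 157^32≡362, 157^64≡937, 157^128≡796, 157^256≡1268 (mod 1399).
157^350 = 157^(256+64+16+8+4+2) ≡ 886 (mod 1399).
Check: 886² = 784996 ≡ 157 (mod 1399). The two roots are 513 and 886.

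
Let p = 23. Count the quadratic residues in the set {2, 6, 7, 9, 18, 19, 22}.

(2/23) = +1 → QR.
(6/23) = +1 → QR.
(7/23) = -1 → non-residue.
(9/23) = +1 → QR.
(18/23) = +1 → QR.
(19/23) = -1 → non-residue.
(22/23) = -1 → non-residue.
Total quadratic residues among the 7: 4.

4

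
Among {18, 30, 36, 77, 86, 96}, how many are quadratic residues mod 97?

4

(18/97) = +1 → QR.
(30/97) = -1 → non-residue.
(36/97) = +1 → QR.
(77/97) = -1 → non-residue.
(86/97) = +1 → QR.
(96/97) = +1 → QR.
Total quadratic residues among the 6: 4.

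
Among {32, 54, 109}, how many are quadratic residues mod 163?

(32/163) = -1 → non-residue.
(54/163) = +1 → QR.
(109/163) = -1 → non-residue.
Total quadratic residues among the 3: 1.

1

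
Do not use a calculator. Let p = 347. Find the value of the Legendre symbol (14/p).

1

Euler's criterion: (14/347) ≡ 14^173 (mod 347).
14^2 ≡ 196 (mod 347)
14^4 ≡ 246 (mod 347)
14^8 ≡ 138 (mod 347)
14^16 ≡ 306 (mod 347)
14^32 ≡ 293 (mod 347)
14^64 ≡ 140 (mod 347)
14^128 ≡ 168 (mod 347)
14^173 = 14^(128+32+8+4+1) ≡ 1 (mod 347).
Result is 1, so (14/347) = 1.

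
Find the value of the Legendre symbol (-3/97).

1

First reduce: -3 ≡ 94 (mod 97).
Pull out 2: since 97 ≡ 1 (mod 8), (2/97) = +1.
Reciprocity: 47 ≡ 3 and 97 ≡ 1 (mod 4), so (47/97) = +(97/47).
Reduce top mod 47: now compute (3/47).
Reciprocity: 3 ≡ 3 and 47 ≡ 3 (mod 4), so (3/47) = −(47/3).
Reduce top mod 3: now compute (2/3).
Pull out 2: since 3 ≡ 3 (mod 8), (2/3) = -1.
Reached (1/3) = 1. Collecting the sign flips along the way, the symbol is +1.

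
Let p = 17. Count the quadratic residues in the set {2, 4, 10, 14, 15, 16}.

(2/17) = +1 → QR.
(4/17) = +1 → QR.
(10/17) = -1 → non-residue.
(14/17) = -1 → non-residue.
(15/17) = +1 → QR.
(16/17) = +1 → QR.
Total quadratic residues among the 6: 4.

4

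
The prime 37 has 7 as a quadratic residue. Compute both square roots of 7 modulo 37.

9, 28

37 ≡ 1 (mod 4), so we find a root by search.
Trying successive values, 9² = 81 ≡ 7 (mod 37). The other root is 37 − 9 = 28.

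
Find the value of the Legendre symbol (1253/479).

-1

First reduce: 1253 ≡ 295 (mod 479).
Reciprocity: 295 ≡ 3 and 479 ≡ 3 (mod 4), so (295/479) = −(479/295).
Reduce top mod 295: now compute (184/295).
Pull out 2^3: since 295 ≡ 7 (mod 8), (2/295) = +1, so (2/295)^3 = +1.
Reciprocity: 23 ≡ 3 and 295 ≡ 3 (mod 4), so (23/295) = −(295/23).
Reduce top mod 23: now compute (19/23).
Reciprocity: 19 ≡ 3 and 23 ≡ 3 (mod 4), so (19/23) = −(23/19).
Reduce top mod 19: now compute (4/19).
Pull out 2^2: since 19 ≡ 3 (mod 8), (2/19) = -1, so (2/19)^2 = +1.
Reached (1/19) = 1. Collecting the sign flips along the way, the symbol is -1.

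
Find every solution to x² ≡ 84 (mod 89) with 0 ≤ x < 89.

23, 66

89 ≡ 1 (mod 4), so we find a root by search.
Trying successive values, 23² = 529 ≡ 84 (mod 89). The other root is 89 − 23 = 66.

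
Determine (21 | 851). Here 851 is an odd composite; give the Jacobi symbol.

-1

Reciprocity: 21 ≡ 1 and 851 ≡ 3 (mod 4), so (21/851) = +(851/21).
Reduce top mod 21: now compute (11/21).
Reciprocity: 11 ≡ 3 and 21 ≡ 1 (mod 4), so (11/21) = +(21/11).
Reduce top mod 11: now compute (10/11).
Pull out 2: since 11 ≡ 3 (mod 8), (2/11) = -1.
Reciprocity: 5 ≡ 1 and 11 ≡ 3 (mod 4), so (5/11) = +(11/5).
Reduce top mod 5: now compute (1/5).
Reached (1/5) = 1. Collecting the sign flips along the way, the symbol is -1.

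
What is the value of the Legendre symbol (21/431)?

Reciprocity: 21 ≡ 1 and 431 ≡ 3 (mod 4), so (21/431) = +(431/21).
Reduce top mod 21: now compute (11/21).
Reciprocity: 11 ≡ 3 and 21 ≡ 1 (mod 4), so (11/21) = +(21/11).
Reduce top mod 11: now compute (10/11).
Pull out 2: since 11 ≡ 3 (mod 8), (2/11) = -1.
Reciprocity: 5 ≡ 1 and 11 ≡ 3 (mod 4), so (5/11) = +(11/5).
Reduce top mod 5: now compute (1/5).
Reached (1/5) = 1. Collecting the sign flips along the way, the symbol is -1.

-1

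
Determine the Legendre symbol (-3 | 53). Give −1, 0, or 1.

-1

Euler's criterion: (-3/53) ≡ 50^26 (mod 53).
50^2 ≡ 9 (mod 53)
50^4 ≡ 28 (mod 53)
50^8 ≡ 42 (mod 53)
50^16 ≡ 15 (mod 53)
50^26 = 50^(16+8+2) ≡ 52 (mod 53).
Result is 52 ≡ −1, so (-3/53) = −1.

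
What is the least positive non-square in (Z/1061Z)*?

2

(2/1061) = −1, so 2 is the smallest positive non-residue mod 1061.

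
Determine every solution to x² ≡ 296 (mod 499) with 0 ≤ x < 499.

162, 337

Since 499 ≡ 3 (mod 4), a square root of 296 is 296^((499+1)/4) = 296^125 mod 499.
Repeated squaring: 296^2≡291, 296^4≡350, 296^8≡245, 296^16≡145, 296^32≡67, 296^64≡497 (mod 499).
296^125 = 296^(64+32+16+8+4+1) ≡ 337 (mod 499).
Check: 337² = 113569 ≡ 296 (mod 499). The two roots are 162 and 337.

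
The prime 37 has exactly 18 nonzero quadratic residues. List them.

Square k = 1,…,18 (k and 37−k give the same square):
1²=1, 2²=4, 3²=9, 4²=16, 5²=25, 6²=36, 7²≡12, 8²≡27, 9²≡7, 10²≡26, 11²≡10, 12²≡33, 13²≡21, 14²≡11, 15²≡3, 16²≡34, 17²≡30, 18²≡28 (mod 37).
So the quadratic residues mod 37 are {1, 3, 4, 7, 9, 10, 11, 12, 16, 21, 25, 26, 27, 28, 30, 33, 34, 36}.

1 3 4 7 9 10 11 12 16 21 25 26 27 28 30 33 34 36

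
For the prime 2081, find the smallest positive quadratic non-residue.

(2/2081) = +1, so 2 is a residue.
(3/2081) = −1, so 3 is the smallest positive non-residue mod 2081.

3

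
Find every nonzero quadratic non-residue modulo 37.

2,5,6,8,13,14,15,17,18,19,20,22,23,24,29,31,32,35

Square k = 1,…,18 (k and 37−k give the same square):
1²=1, 2²=4, 3²=9, 4²=16, 5²=25, 6²=36, 7²≡12, 8²≡27, 9²≡7, 10²≡26, 11²≡10, 12²≡33, 13²≡21, 14²≡11, 15²≡3, 16²≡34, 17²≡30, 18²≡28 (mod 37).
The residues are {1, 3, 4, 7, 9, 10, 11, 12, 16, 21, 25, 26, 27, 28, 30, 33, 34, 36}; the non-residues are the remaining 18 nonzero classes.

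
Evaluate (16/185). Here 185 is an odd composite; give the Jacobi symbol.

Pull out 2^4: since 185 ≡ 1 (mod 8), (2/185) = +1, so (2/185)^4 = +1.
Reached (1/185) = 1. Collecting the sign flips along the way, the symbol is +1.

1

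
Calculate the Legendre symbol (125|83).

First reduce: 125 ≡ 42 (mod 83).
Pull out 2: since 83 ≡ 3 (mod 8), (2/83) = -1.
Reciprocity: 21 ≡ 1 and 83 ≡ 3 (mod 4), so (21/83) = +(83/21).
Reduce top mod 21: now compute (20/21).
Pull out 2^2: since 21 ≡ 5 (mod 8), (2/21) = -1, so (2/21)^2 = +1.
Reciprocity: 5 ≡ 1 and 21 ≡ 1 (mod 4), so (5/21) = +(21/5).
Reduce top mod 5: now compute (1/5).
Reached (1/5) = 1. Collecting the sign flips along the way, the symbol is -1.

-1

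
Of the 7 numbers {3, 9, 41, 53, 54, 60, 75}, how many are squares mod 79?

(3/79) = -1 → non-residue.
(9/79) = +1 → QR.
(41/79) = -1 → non-residue.
(53/79) = -1 → non-residue.
(54/79) = -1 → non-residue.
(60/79) = -1 → non-residue.
(75/79) = -1 → non-residue.
Total quadratic residues among the 7: 1.

1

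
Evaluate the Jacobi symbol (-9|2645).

First reduce: -9 ≡ 2636 (mod 2645).
Pull out 2^2: since 2645 ≡ 5 (mod 8), (2/2645) = -1, so (2/2645)^2 = +1.
Reciprocity: 659 ≡ 3 and 2645 ≡ 1 (mod 4), so (659/2645) = +(2645/659).
Reduce top mod 659: now compute (9/659).
Reciprocity: 9 ≡ 1 and 659 ≡ 3 (mod 4), so (9/659) = +(659/9).
Reduce top mod 9: now compute (2/9).
Pull out 2: since 9 ≡ 1 (mod 8), (2/9) = +1.
Reached (1/9) = 1. Collecting the sign flips along the way, the symbol is +1.

1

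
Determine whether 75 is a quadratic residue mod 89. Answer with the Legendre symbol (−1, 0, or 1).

Reciprocity: 75 ≡ 3 and 89 ≡ 1 (mod 4), so (75/89) = +(89/75).
Reduce top mod 75: now compute (14/75).
Pull out 2: since 75 ≡ 3 (mod 8), (2/75) = -1.
Reciprocity: 7 ≡ 3 and 75 ≡ 3 (mod 4), so (7/75) = −(75/7).
Reduce top mod 7: now compute (5/7).
Reciprocity: 5 ≡ 1 and 7 ≡ 3 (mod 4), so (5/7) = +(7/5).
Reduce top mod 5: now compute (2/5).
Pull out 2: since 5 ≡ 5 (mod 8), (2/5) = -1.
Reached (1/5) = 1. Collecting the sign flips along the way, the symbol is -1.

-1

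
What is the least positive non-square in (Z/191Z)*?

7

(2/191) = +1, so 2 is a residue.
(3/191) = +1, so 3 is a residue.
(4/191) = +1, so 4 is a residue.
(5/191) = +1, so 5 is a residue.
(6/191) = +1, so 6 is a residue.
(7/191) = −1, so 7 is the smallest positive non-residue mod 191.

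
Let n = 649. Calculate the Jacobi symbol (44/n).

Pull out 2^2: since 649 ≡ 1 (mod 8), (2/649) = +1, so (2/649)^2 = +1.
Reciprocity: 11 ≡ 3 and 649 ≡ 1 (mod 4), so (11/649) = +(649/11).
Reduce top mod 11: now compute (0/11).
Top reduces to 0: gcd > 1, so the symbol is 0.

0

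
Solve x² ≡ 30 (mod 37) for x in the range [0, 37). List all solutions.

17, 20

37 ≡ 1 (mod 4), so we find a root by search.
Trying successive values, 17² = 289 ≡ 30 (mod 37). The other root is 37 − 17 = 20.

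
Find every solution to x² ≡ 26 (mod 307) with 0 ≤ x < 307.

Since 307 ≡ 3 (mod 4), a square root of 26 is 26^((307+1)/4) = 26^77 mod 307.
Repeated squaring: 26^2≡62, 26^4≡160, 26^8≡119, 26^16≡39, 26^32≡293, 26^64≡196 (mod 307).
26^77 = 26^(64+8+4+1) ≡ 183 (mod 307).
Check: 183² = 33489 ≡ 26 (mod 307). The two roots are 124 and 183.

124, 183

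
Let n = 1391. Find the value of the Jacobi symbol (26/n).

0

Pull out 2: since 1391 ≡ 7 (mod 8), (2/1391) = +1.
Reciprocity: 13 ≡ 1 and 1391 ≡ 3 (mod 4), so (13/1391) = +(1391/13).
Reduce top mod 13: now compute (0/13).
Top reduces to 0: gcd > 1, so the symbol is 0.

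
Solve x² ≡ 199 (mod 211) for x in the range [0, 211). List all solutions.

Since 211 ≡ 3 (mod 4), a square root of 199 is 199^((211+1)/4) = 199^53 mod 211.
Repeated squaring: 199^2≡144, 199^4≡58, 199^8≡199, 199^16≡144, 199^32≡58 (mod 211).
199^53 = 199^(32+16+4+1) ≡ 58 (mod 211).
Check: 58² = 3364 ≡ 199 (mod 211). The two roots are 58 and 153.

58, 153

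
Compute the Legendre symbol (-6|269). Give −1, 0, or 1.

1

Euler's criterion: (-6/269) ≡ 263^134 (mod 269).
263^2 ≡ 36 (mod 269)
263^4 ≡ 220 (mod 269)
263^8 ≡ 249 (mod 269)
263^16 ≡ 131 (mod 269)
263^32 ≡ 214 (mod 269)
263^64 ≡ 66 (mod 269)
263^128 ≡ 52 (mod 269)
263^134 = 263^(128+4+2) ≡ 1 (mod 269).
Result is 1, so (-6/269) = 1.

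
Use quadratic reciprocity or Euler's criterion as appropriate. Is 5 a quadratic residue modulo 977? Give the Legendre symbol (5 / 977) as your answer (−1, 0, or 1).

Euler's criterion: (5/977) ≡ 5^488 (mod 977).
5^2 ≡ 25 (mod 977)
5^4 ≡ 625 (mod 977)
5^8 ≡ 802 (mod 977)
5^16 ≡ 338 (mod 977)
5^32 ≡ 912 (mod 977)
5^64 ≡ 317 (mod 977)
5^128 ≡ 835 (mod 977)
5^256 ≡ 624 (mod 977)
5^488 = 5^(256+128+64+32+8) ≡ 976 (mod 977).
Result is 976 ≡ −1, so (5/977) = −1.

-1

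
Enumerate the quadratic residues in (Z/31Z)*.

Square k = 1,…,15 (k and 31−k give the same square):
1²=1, 2²=4, 3²=9, 4²=16, 5²=25, 6²≡5, 7²≡18, 8²≡2, 9²≡19, 10²≡7, 11²≡28, 12²≡20, 13²≡14, 14²≡10, 15²≡8 (mod 31).
So the quadratic residues mod 31 are {1, 2, 4, 5, 7, 8, 9, 10, 14, 16, 18, 19, 20, 25, 28}.

1, 2, 4, 5, 7, 8, 9, 10, 14, 16, 18, 19, 20, 25, 28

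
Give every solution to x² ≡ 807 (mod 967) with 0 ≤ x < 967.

Since 967 ≡ 3 (mod 4), a square root of 807 is 807^((967+1)/4) = 807^242 mod 967.
Repeated squaring: 807^2≡458, 807^4≡892, 807^8≡790, 807^16≡385, 807^32≡274, 807^64≡617, 807^128≡658 (mod 967).
807^242 = 807^(128+64+32+16+2) ≡ 298 (mod 967).
Check: 298² = 88804 ≡ 807 (mod 967). The two roots are 298 and 669.

298, 669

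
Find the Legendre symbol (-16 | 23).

-1

Euler's criterion: (-16/23) ≡ 7^11 (mod 23).
7^2 ≡ 3 (mod 23)
7^4 ≡ 9 (mod 23)
7^8 ≡ 12 (mod 23)
7^11 = 7^(8+2+1) ≡ 22 (mod 23).
Result is 22 ≡ −1, so (-16/23) = −1.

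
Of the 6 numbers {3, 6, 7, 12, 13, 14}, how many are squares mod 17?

1

(3/17) = -1 → non-residue.
(6/17) = -1 → non-residue.
(7/17) = -1 → non-residue.
(12/17) = -1 → non-residue.
(13/17) = +1 → QR.
(14/17) = -1 → non-residue.
Total quadratic residues among the 6: 1.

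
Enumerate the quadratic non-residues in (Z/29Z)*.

2, 3, 8, 10, 11, 12, 14, 15, 17, 18, 19, 21, 26, 27

Square k = 1,…,14 (k and 29−k give the same square):
1²=1, 2²=4, 3²=9, 4²=16, 5²=25, 6²≡7, 7²≡20, 8²≡6, 9²≡23, 10²≡13, 11²≡5, 12²≡28, 13²≡24, 14²≡22 (mod 29).
The residues are {1, 4, 5, 6, 7, 9, 13, 16, 20, 22, 23, 24, 25, 28}; the non-residues are the remaining 14 nonzero classes.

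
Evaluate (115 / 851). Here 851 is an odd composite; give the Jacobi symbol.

Reciprocity: 115 ≡ 3 and 851 ≡ 3 (mod 4), so (115/851) = −(851/115).
Reduce top mod 115: now compute (46/115).
Pull out 2: since 115 ≡ 3 (mod 8), (2/115) = -1.
Reciprocity: 23 ≡ 3 and 115 ≡ 3 (mod 4), so (23/115) = −(115/23).
Reduce top mod 23: now compute (0/23).
Top reduces to 0: gcd > 1, so the symbol is 0.

0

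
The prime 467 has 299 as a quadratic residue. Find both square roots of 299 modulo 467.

Since 467 ≡ 3 (mod 4), a square root of 299 is 299^((467+1)/4) = 299^117 mod 467.
Repeated squaring: 299^2≡204, 299^4≡53, 299^8≡7, 299^16≡49, 299^32≡66, 299^64≡153 (mod 467).
299^117 = 299^(64+32+16+4+1) ≡ 220 (mod 467).
Check: 220² = 48400 ≡ 299 (mod 467). The two roots are 220 and 247.

220, 247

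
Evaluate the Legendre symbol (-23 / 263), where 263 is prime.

-1

Euler's criterion: (-23/263) ≡ 240^131 (mod 263).
240^2 ≡ 3 (mod 263)
240^4 ≡ 9 (mod 263)
240^8 ≡ 81 (mod 263)
240^16 ≡ 249 (mod 263)
240^32 ≡ 196 (mod 263)
240^64 ≡ 18 (mod 263)
240^128 ≡ 61 (mod 263)
240^131 = 240^(128+2+1) ≡ 262 (mod 263).
Result is 262 ≡ −1, so (-23/263) = −1.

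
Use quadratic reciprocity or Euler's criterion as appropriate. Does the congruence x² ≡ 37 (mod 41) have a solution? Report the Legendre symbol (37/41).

Reciprocity: 37 ≡ 1 and 41 ≡ 1 (mod 4), so (37/41) = +(41/37).
Reduce top mod 37: now compute (4/37).
Pull out 2^2: since 37 ≡ 5 (mod 8), (2/37) = -1, so (2/37)^2 = +1.
Reached (1/37) = 1. Collecting the sign flips along the way, the symbol is +1.

1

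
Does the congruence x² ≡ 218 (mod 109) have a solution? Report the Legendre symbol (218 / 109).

0

First reduce: 218 ≡ 0 (mod 109).
Top reduces to 0: gcd > 1, so the symbol is 0.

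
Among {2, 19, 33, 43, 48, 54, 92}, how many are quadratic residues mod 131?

3

(2/131) = -1 → non-residue.
(19/131) = -1 → non-residue.
(33/131) = +1 → QR.
(43/131) = +1 → QR.
(48/131) = +1 → QR.
(54/131) = -1 → non-residue.
(92/131) = -1 → non-residue.
Total quadratic residues among the 7: 3.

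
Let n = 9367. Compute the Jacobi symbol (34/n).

0

Pull out 2: since 9367 ≡ 7 (mod 8), (2/9367) = +1.
Reciprocity: 17 ≡ 1 and 9367 ≡ 3 (mod 4), so (17/9367) = +(9367/17).
Reduce top mod 17: now compute (0/17).
Top reduces to 0: gcd > 1, so the symbol is 0.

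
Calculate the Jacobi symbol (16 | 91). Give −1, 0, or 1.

Pull out 2^4: since 91 ≡ 3 (mod 8), (2/91) = -1, so (2/91)^4 = +1.
Reached (1/91) = 1. Collecting the sign flips along the way, the symbol is +1.

1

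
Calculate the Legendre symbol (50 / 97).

1

Pull out 2: since 97 ≡ 1 (mod 8), (2/97) = +1.
Reciprocity: 25 ≡ 1 and 97 ≡ 1 (mod 4), so (25/97) = +(97/25).
Reduce top mod 25: now compute (22/25).
Pull out 2: since 25 ≡ 1 (mod 8), (2/25) = +1.
Reciprocity: 11 ≡ 3 and 25 ≡ 1 (mod 4), so (11/25) = +(25/11).
Reduce top mod 11: now compute (3/11).
Reciprocity: 3 ≡ 3 and 11 ≡ 3 (mod 4), so (3/11) = −(11/3).
Reduce top mod 3: now compute (2/3).
Pull out 2: since 3 ≡ 3 (mod 8), (2/3) = -1.
Reached (1/3) = 1. Collecting the sign flips along the way, the symbol is +1.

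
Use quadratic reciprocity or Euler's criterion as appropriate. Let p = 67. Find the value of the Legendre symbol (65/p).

1

Reciprocity: 65 ≡ 1 and 67 ≡ 3 (mod 4), so (65/67) = +(67/65).
Reduce top mod 65: now compute (2/65).
Pull out 2: since 65 ≡ 1 (mod 8), (2/65) = +1.
Reached (1/65) = 1. Collecting the sign flips along the way, the symbol is +1.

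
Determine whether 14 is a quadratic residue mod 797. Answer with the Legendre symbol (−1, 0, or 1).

Pull out 2: since 797 ≡ 5 (mod 8), (2/797) = -1.
Reciprocity: 7 ≡ 3 and 797 ≡ 1 (mod 4), so (7/797) = +(797/7).
Reduce top mod 7: now compute (6/7).
Pull out 2: since 7 ≡ 7 (mod 8), (2/7) = +1.
Reciprocity: 3 ≡ 3 and 7 ≡ 3 (mod 4), so (3/7) = −(7/3).
Reduce top mod 3: now compute (1/3).
Reached (1/3) = 1. Collecting the sign flips along the way, the symbol is +1.

1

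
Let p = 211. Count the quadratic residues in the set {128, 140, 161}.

(128/211) = -1 → non-residue.
(140/211) = -1 → non-residue.
(161/211) = +1 → QR.
Total quadratic residues among the 3: 1.

1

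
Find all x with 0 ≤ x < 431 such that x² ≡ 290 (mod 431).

202, 229

Since 431 ≡ 3 (mod 4), a square root of 290 is 290^((431+1)/4) = 290^108 mod 431.
Repeated squaring: 290^2≡55, 290^4≡8, 290^8≡64, 290^16≡217, 290^32≡110, 290^64≡32 (mod 431).
290^108 = 290^(64+32+8+4) ≡ 229 (mod 431).
Check: 229² = 52441 ≡ 290 (mod 431). The two roots are 202 and 229.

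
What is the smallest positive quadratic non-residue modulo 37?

(2/37) = −1, so 2 is the smallest positive non-residue mod 37.

2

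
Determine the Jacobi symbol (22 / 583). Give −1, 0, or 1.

Pull out 2: since 583 ≡ 7 (mod 8), (2/583) = +1.
Reciprocity: 11 ≡ 3 and 583 ≡ 3 (mod 4), so (11/583) = −(583/11).
Reduce top mod 11: now compute (0/11).
Top reduces to 0: gcd > 1, so the symbol is 0.

0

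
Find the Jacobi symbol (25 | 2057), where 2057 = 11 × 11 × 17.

1

Reciprocity: 25 ≡ 1 and 2057 ≡ 1 (mod 4), so (25/2057) = +(2057/25).
Reduce top mod 25: now compute (7/25).
Reciprocity: 7 ≡ 3 and 25 ≡ 1 (mod 4), so (7/25) = +(25/7).
Reduce top mod 7: now compute (4/7).
Pull out 2^2: since 7 ≡ 7 (mod 8), (2/7) = +1, so (2/7)^2 = +1.
Reached (1/7) = 1. Collecting the sign flips along the way, the symbol is +1.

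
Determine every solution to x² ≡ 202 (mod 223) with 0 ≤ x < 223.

47, 176

Since 223 ≡ 3 (mod 4), a square root of 202 is 202^((223+1)/4) = 202^56 mod 223.
Repeated squaring: 202^2≡218, 202^4≡25, 202^8≡179, 202^16≡152, 202^32≡135 (mod 223).
202^56 = 202^(32+16+8) ≡ 47 (mod 223).
Check: 47² = 2209 ≡ 202 (mod 223). The two roots are 47 and 176.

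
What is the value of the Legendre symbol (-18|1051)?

Euler's criterion: (-18/1051) ≡ 1033^525 (mod 1051).
1033^2 ≡ 324 (mod 1051)
1033^4 ≡ 927 (mod 1051)
1033^8 ≡ 662 (mod 1051)
1033^16 ≡ 1028 (mod 1051)
1033^32 ≡ 529 (mod 1051)
1033^64 ≡ 275 (mod 1051)
1033^128 ≡ 1004 (mod 1051)
1033^256 ≡ 107 (mod 1051)
1033^512 ≡ 939 (mod 1051)
1033^525 = 1033^(512+8+4+1) ≡ 1 (mod 1051).
Result is 1, so (-18/1051) = 1.

1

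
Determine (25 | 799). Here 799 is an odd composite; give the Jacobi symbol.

Reciprocity: 25 ≡ 1 and 799 ≡ 3 (mod 4), so (25/799) = +(799/25).
Reduce top mod 25: now compute (24/25).
Pull out 2^3: since 25 ≡ 1 (mod 8), (2/25) = +1, so (2/25)^3 = +1.
Reciprocity: 3 ≡ 3 and 25 ≡ 1 (mod 4), so (3/25) = +(25/3).
Reduce top mod 3: now compute (1/3).
Reached (1/3) = 1. Collecting the sign flips along the way, the symbol is +1.

1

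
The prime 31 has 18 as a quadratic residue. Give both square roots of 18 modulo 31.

Since 31 ≡ 3 (mod 4), a square root of 18 is 18^((31+1)/4) = 18^8 mod 31.
Repeated squaring: 18^2≡14, 18^4≡10, 18^8≡7 (mod 31).
18^8 = 18^(8) ≡ 7 (mod 31).
Check: 7² = 49 ≡ 18 (mod 31). The two roots are 7 and 24.

7, 24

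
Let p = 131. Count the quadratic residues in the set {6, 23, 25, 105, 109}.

3

(6/131) = -1 → non-residue.
(23/131) = -1 → non-residue.
(25/131) = +1 → QR.
(105/131) = +1 → QR.
(109/131) = +1 → QR.
Total quadratic residues among the 5: 3.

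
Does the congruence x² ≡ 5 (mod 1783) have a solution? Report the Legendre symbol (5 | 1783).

-1

Reciprocity: 5 ≡ 1 and 1783 ≡ 3 (mod 4), so (5/1783) = +(1783/5).
Reduce top mod 5: now compute (3/5).
Reciprocity: 3 ≡ 3 and 5 ≡ 1 (mod 4), so (3/5) = +(5/3).
Reduce top mod 3: now compute (2/3).
Pull out 2: since 3 ≡ 3 (mod 8), (2/3) = -1.
Reached (1/3) = 1. Collecting the sign flips along the way, the symbol is -1.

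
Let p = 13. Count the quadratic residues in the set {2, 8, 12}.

(2/13) = -1 → non-residue.
(8/13) = -1 → non-residue.
(12/13) = +1 → QR.
Total quadratic residues among the 3: 1.

1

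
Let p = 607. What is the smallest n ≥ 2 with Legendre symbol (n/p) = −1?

3

(2/607) = +1, so 2 is a residue.
(3/607) = −1, so 3 is the smallest positive non-residue mod 607.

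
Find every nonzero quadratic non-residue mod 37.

2 5 6 8 13 14 15 17 18 19 20 22 23 24 29 31 32 35

Square k = 1,…,18 (k and 37−k give the same square):
1²=1, 2²=4, 3²=9, 4²=16, 5²=25, 6²=36, 7²≡12, 8²≡27, 9²≡7, 10²≡26, 11²≡10, 12²≡33, 13²≡21, 14²≡11, 15²≡3, 16²≡34, 17²≡30, 18²≡28 (mod 37).
The residues are {1, 3, 4, 7, 9, 10, 11, 12, 16, 21, 25, 26, 27, 28, 30, 33, 34, 36}; the non-residues are the remaining 18 nonzero classes.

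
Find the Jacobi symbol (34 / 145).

Pull out 2: since 145 ≡ 1 (mod 8), (2/145) = +1.
Reciprocity: 17 ≡ 1 and 145 ≡ 1 (mod 4), so (17/145) = +(145/17).
Reduce top mod 17: now compute (9/17).
Reciprocity: 9 ≡ 1 and 17 ≡ 1 (mod 4), so (9/17) = +(17/9).
Reduce top mod 9: now compute (8/9).
Pull out 2^3: since 9 ≡ 1 (mod 8), (2/9) = +1, so (2/9)^3 = +1.
Reached (1/9) = 1. Collecting the sign flips along the way, the symbol is +1.

1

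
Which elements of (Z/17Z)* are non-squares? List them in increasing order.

Square k = 1,…,8 (k and 17−k give the same square):
1²=1, 2²=4, 3²=9, 4²=16, 5²≡8, 6²≡2, 7²≡15, 8²≡13 (mod 17).
The residues are {1, 2, 4, 8, 9, 13, 15, 16}; the non-residues are the remaining 8 nonzero classes.

3,5,6,7,10,11,12,14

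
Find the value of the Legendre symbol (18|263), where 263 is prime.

1

Pull out 2: since 263 ≡ 7 (mod 8), (2/263) = +1.
Reciprocity: 9 ≡ 1 and 263 ≡ 3 (mod 4), so (9/263) = +(263/9).
Reduce top mod 9: now compute (2/9).
Pull out 2: since 9 ≡ 1 (mod 8), (2/9) = +1.
Reached (1/9) = 1. Collecting the sign flips along the way, the symbol is +1.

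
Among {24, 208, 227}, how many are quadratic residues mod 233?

(24/233) = -1 → non-residue.
(208/233) = +1 → QR.
(227/233) = -1 → non-residue.
Total quadratic residues among the 3: 1.

1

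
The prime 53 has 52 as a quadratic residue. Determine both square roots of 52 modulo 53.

23, 30

53 ≡ 1 (mod 4), so we find a root by search.
Trying successive values, 23² = 529 ≡ 52 (mod 53). The other root is 53 − 23 = 30.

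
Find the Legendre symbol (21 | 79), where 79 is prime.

Euler's criterion: (21/79) ≡ 21^39 (mod 79).
21^2 ≡ 46 (mod 79)
21^4 ≡ 62 (mod 79)
21^8 ≡ 52 (mod 79)
21^16 ≡ 18 (mod 79)
21^32 ≡ 8 (mod 79)
21^39 = 21^(32+4+2+1) ≡ 1 (mod 79).
Result is 1, so (21/79) = 1.

1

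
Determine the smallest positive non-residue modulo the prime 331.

2

(2/331) = −1, so 2 is the smallest positive non-residue mod 331.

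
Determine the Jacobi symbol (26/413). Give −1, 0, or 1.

-1

Pull out 2: since 413 ≡ 5 (mod 8), (2/413) = -1.
Reciprocity: 13 ≡ 1 and 413 ≡ 1 (mod 4), so (13/413) = +(413/13).
Reduce top mod 13: now compute (10/13).
Pull out 2: since 13 ≡ 5 (mod 8), (2/13) = -1.
Reciprocity: 5 ≡ 1 and 13 ≡ 1 (mod 4), so (5/13) = +(13/5).
Reduce top mod 5: now compute (3/5).
Reciprocity: 3 ≡ 3 and 5 ≡ 1 (mod 4), so (3/5) = +(5/3).
Reduce top mod 3: now compute (2/3).
Pull out 2: since 3 ≡ 3 (mod 8), (2/3) = -1.
Reached (1/3) = 1. Collecting the sign flips along the way, the symbol is -1.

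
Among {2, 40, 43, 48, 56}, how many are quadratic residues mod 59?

1

(2/59) = -1 → non-residue.
(40/59) = -1 → non-residue.
(43/59) = -1 → non-residue.
(48/59) = +1 → QR.
(56/59) = -1 → non-residue.
Total quadratic residues among the 5: 1.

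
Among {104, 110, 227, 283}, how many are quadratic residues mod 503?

(104/503) = +1 → QR.
(110/503) = -1 → non-residue.
(227/503) = -1 → non-residue.
(283/503) = +1 → QR.
Total quadratic residues among the 4: 2.

2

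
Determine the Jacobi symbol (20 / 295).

Pull out 2^2: since 295 ≡ 7 (mod 8), (2/295) = +1, so (2/295)^2 = +1.
Reciprocity: 5 ≡ 1 and 295 ≡ 3 (mod 4), so (5/295) = +(295/5).
Reduce top mod 5: now compute (0/5).
Top reduces to 0: gcd > 1, so the symbol is 0.

0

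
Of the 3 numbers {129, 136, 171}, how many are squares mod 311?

0

(129/311) = -1 → non-residue.
(136/311) = -1 → non-residue.
(171/311) = -1 → non-residue.
Total quadratic residues among the 3: 0.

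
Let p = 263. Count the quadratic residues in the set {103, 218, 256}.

3

(103/263) = +1 → QR.
(218/263) = +1 → QR.
(256/263) = +1 → QR.
Total quadratic residues among the 3: 3.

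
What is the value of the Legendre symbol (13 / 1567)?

-1

Reciprocity: 13 ≡ 1 and 1567 ≡ 3 (mod 4), so (13/1567) = +(1567/13).
Reduce top mod 13: now compute (7/13).
Reciprocity: 7 ≡ 3 and 13 ≡ 1 (mod 4), so (7/13) = +(13/7).
Reduce top mod 7: now compute (6/7).
Pull out 2: since 7 ≡ 7 (mod 8), (2/7) = +1.
Reciprocity: 3 ≡ 3 and 7 ≡ 3 (mod 4), so (3/7) = −(7/3).
Reduce top mod 3: now compute (1/3).
Reached (1/3) = 1. Collecting the sign flips along the way, the symbol is -1.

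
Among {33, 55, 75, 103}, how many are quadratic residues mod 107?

2

(33/107) = +1 → QR.
(55/107) = -1 → non-residue.
(75/107) = +1 → QR.
(103/107) = -1 → non-residue.
Total quadratic residues among the 4: 2.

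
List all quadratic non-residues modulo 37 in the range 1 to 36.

2, 5, 6, 8, 13, 14, 15, 17, 18, 19, 20, 22, 23, 24, 29, 31, 32, 35

Square k = 1,…,18 (k and 37−k give the same square):
1²=1, 2²=4, 3²=9, 4²=16, 5²=25, 6²=36, 7²≡12, 8²≡27, 9²≡7, 10²≡26, 11²≡10, 12²≡33, 13²≡21, 14²≡11, 15²≡3, 16²≡34, 17²≡30, 18²≡28 (mod 37).
The residues are {1, 3, 4, 7, 9, 10, 11, 12, 16, 21, 25, 26, 27, 28, 30, 33, 34, 36}; the non-residues are the remaining 18 nonzero classes.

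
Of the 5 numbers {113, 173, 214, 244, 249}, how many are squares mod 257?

(113/257) = +1 → QR.
(173/257) = +1 → QR.
(214/257) = -1 → non-residue.
(244/257) = +1 → QR.
(249/257) = +1 → QR.
Total quadratic residues among the 5: 4.

4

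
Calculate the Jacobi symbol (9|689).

Reciprocity: 9 ≡ 1 and 689 ≡ 1 (mod 4), so (9/689) = +(689/9).
Reduce top mod 9: now compute (5/9).
Reciprocity: 5 ≡ 1 and 9 ≡ 1 (mod 4), so (5/9) = +(9/5).
Reduce top mod 5: now compute (4/5).
Pull out 2^2: since 5 ≡ 5 (mod 8), (2/5) = -1, so (2/5)^2 = +1.
Reached (1/5) = 1. Collecting the sign flips along the way, the symbol is +1.

1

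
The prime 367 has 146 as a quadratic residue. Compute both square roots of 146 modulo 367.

136, 231

Since 367 ≡ 3 (mod 4), a square root of 146 is 146^((367+1)/4) = 146^92 mod 367.
Repeated squaring: 146^2≡30, 146^4≡166, 146^8≡31, 146^16≡227, 146^32≡149, 146^64≡181 (mod 367).
146^92 = 146^(64+16+8+4) ≡ 231 (mod 367).
Check: 231² = 53361 ≡ 146 (mod 367). The two roots are 136 and 231.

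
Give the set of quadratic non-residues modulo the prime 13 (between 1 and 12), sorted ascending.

Square k = 1,…,6 (k and 13−k give the same square):
1²=1, 2²=4, 3²=9, 4²≡3, 5²≡12, 6²≡10 (mod 13).
The residues are {1, 3, 4, 9, 10, 12}; the non-residues are the remaining 6 nonzero classes.

2, 5, 6, 7, 8, 11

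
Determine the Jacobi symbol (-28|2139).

1

First reduce: -28 ≡ 2111 (mod 2139).
Reciprocity: 2111 ≡ 3 and 2139 ≡ 3 (mod 4), so (2111/2139) = −(2139/2111).
Reduce top mod 2111: now compute (28/2111).
Pull out 2^2: since 2111 ≡ 7 (mod 8), (2/2111) = +1, so (2/2111)^2 = +1.
Reciprocity: 7 ≡ 3 and 2111 ≡ 3 (mod 4), so (7/2111) = −(2111/7).
Reduce top mod 7: now compute (4/7).
Pull out 2^2: since 7 ≡ 7 (mod 8), (2/7) = +1, so (2/7)^2 = +1.
Reached (1/7) = 1. Collecting the sign flips along the way, the symbol is +1.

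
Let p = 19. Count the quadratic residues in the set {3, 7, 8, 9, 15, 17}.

3

(3/19) = -1 → non-residue.
(7/19) = +1 → QR.
(8/19) = -1 → non-residue.
(9/19) = +1 → QR.
(15/19) = -1 → non-residue.
(17/19) = +1 → QR.
Total quadratic residues among the 6: 3.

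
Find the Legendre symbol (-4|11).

-1

Euler's criterion: (-4/11) ≡ 7^5 (mod 11).
7^2 ≡ 5 (mod 11)
7^4 ≡ 3 (mod 11)
7^5 = 7^(4+1) ≡ 10 (mod 11).
Result is 10 ≡ −1, so (-4/11) = −1.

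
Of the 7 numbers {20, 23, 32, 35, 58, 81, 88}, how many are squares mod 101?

(20/101) = +1 → QR.
(23/101) = +1 → QR.
(32/101) = -1 → non-residue.
(35/101) = -1 → non-residue.
(58/101) = +1 → QR.
(81/101) = +1 → QR.
(88/101) = +1 → QR.
Total quadratic residues among the 7: 5.

5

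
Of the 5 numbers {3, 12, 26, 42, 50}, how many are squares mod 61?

3

(3/61) = +1 → QR.
(12/61) = +1 → QR.
(26/61) = -1 → non-residue.
(42/61) = +1 → QR.
(50/61) = -1 → non-residue.
Total quadratic residues among the 5: 3.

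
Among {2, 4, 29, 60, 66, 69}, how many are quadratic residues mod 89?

3

(2/89) = +1 → QR.
(4/89) = +1 → QR.
(29/89) = -1 → non-residue.
(60/89) = -1 → non-residue.
(66/89) = -1 → non-residue.
(69/89) = +1 → QR.
Total quadratic residues among the 6: 3.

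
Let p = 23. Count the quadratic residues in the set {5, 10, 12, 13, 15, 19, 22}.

(5/23) = -1 → non-residue.
(10/23) = -1 → non-residue.
(12/23) = +1 → QR.
(13/23) = +1 → QR.
(15/23) = -1 → non-residue.
(19/23) = -1 → non-residue.
(22/23) = -1 → non-residue.
Total quadratic residues among the 7: 2.

2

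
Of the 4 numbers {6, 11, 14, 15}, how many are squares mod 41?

(6/41) = -1 → non-residue.
(11/41) = -1 → non-residue.
(14/41) = -1 → non-residue.
(15/41) = -1 → non-residue.
Total quadratic residues among the 4: 0.

0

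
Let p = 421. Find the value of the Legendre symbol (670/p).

Euler's criterion: (670/421) ≡ 249^210 (mod 421).
249^2 ≡ 114 (mod 421)
249^4 ≡ 366 (mod 421)
249^8 ≡ 78 (mod 421)
249^16 ≡ 190 (mod 421)
249^32 ≡ 315 (mod 421)
249^64 ≡ 290 (mod 421)
249^128 ≡ 321 (mod 421)
249^210 = 249^(128+64+16+2) ≡ 420 (mod 421).
Result is 420 ≡ −1, so (670/421) = −1.

-1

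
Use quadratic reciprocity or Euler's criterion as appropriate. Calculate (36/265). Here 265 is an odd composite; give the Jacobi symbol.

Pull out 2^2: since 265 ≡ 1 (mod 8), (2/265) = +1, so (2/265)^2 = +1.
Reciprocity: 9 ≡ 1 and 265 ≡ 1 (mod 4), so (9/265) = +(265/9).
Reduce top mod 9: now compute (4/9).
Pull out 2^2: since 9 ≡ 1 (mod 8), (2/9) = +1, so (2/9)^2 = +1.
Reached (1/9) = 1. Collecting the sign flips along the way, the symbol is +1.

1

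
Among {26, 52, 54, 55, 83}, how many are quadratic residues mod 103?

4

(26/103) = +1 → QR.
(52/103) = +1 → QR.
(54/103) = -1 → non-residue.
(55/103) = +1 → QR.
(83/103) = +1 → QR.
Total quadratic residues among the 5: 4.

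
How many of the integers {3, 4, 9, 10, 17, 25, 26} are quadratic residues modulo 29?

(3/29) = -1 → non-residue.
(4/29) = +1 → QR.
(9/29) = +1 → QR.
(10/29) = -1 → non-residue.
(17/29) = -1 → non-residue.
(25/29) = +1 → QR.
(26/29) = -1 → non-residue.
Total quadratic residues among the 7: 3.

3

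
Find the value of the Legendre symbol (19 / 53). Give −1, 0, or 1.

Reciprocity: 19 ≡ 3 and 53 ≡ 1 (mod 4), so (19/53) = +(53/19).
Reduce top mod 19: now compute (15/19).
Reciprocity: 15 ≡ 3 and 19 ≡ 3 (mod 4), so (15/19) = −(19/15).
Reduce top mod 15: now compute (4/15).
Pull out 2^2: since 15 ≡ 7 (mod 8), (2/15) = +1, so (2/15)^2 = +1.
Reached (1/15) = 1. Collecting the sign flips along the way, the symbol is -1.

-1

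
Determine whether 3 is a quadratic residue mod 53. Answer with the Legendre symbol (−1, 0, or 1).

-1

Euler's criterion: (3/53) ≡ 3^26 (mod 53).
3^2 ≡ 9 (mod 53)
3^4 ≡ 28 (mod 53)
3^8 ≡ 42 (mod 53)
3^16 ≡ 15 (mod 53)
3^26 = 3^(16+8+2) ≡ 52 (mod 53).
Result is 52 ≡ −1, so (3/53) = −1.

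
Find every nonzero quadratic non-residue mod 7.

Square k = 1,…,3 (k and 7−k give the same square):
1²=1, 2²=4, 3²≡2 (mod 7).
The residues are {1, 2, 4}; the non-residues are the remaining 3 nonzero classes.

3 5 6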